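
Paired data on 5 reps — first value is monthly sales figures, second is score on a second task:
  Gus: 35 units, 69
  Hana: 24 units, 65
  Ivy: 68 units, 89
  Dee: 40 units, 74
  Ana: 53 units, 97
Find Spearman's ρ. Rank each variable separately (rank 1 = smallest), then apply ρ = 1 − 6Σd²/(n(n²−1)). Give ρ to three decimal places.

0.900

Ranks of variable 1: 2, 1, 5, 3, 4
Ranks of variable 2: 2, 1, 4, 3, 5
d = r₁ − r₂: 0, 0, 1, 0, -1
d²: 0, 0, 1, 0, 1; Σd² = 2
ρ = 1 − 6·2/(5·24) = 1 − 12/120 = 0.900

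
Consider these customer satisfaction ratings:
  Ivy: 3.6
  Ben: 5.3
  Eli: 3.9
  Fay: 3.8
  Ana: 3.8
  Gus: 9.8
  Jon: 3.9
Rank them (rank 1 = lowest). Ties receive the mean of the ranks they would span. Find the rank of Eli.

4.5

Sorted (ascending): 3.6, 3.8, 3.8, 3.9, 3.9, 5.3, 9.8
The 2 values of 3.8 occupy positions 2–3 → average rank (2+3)/2 = 2.5.
The 2 values of 3.9 occupy positions 4–5 → average rank (4+5)/2 = 4.5.
Eli has value 3.9 → rank 4.5.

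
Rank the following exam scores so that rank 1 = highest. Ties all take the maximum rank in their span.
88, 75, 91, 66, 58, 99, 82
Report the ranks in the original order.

3, 5, 2, 6, 7, 1, 4

Sorted (descending): 99, 91, 88, 82, 75, 66, 58
No ties — each value takes its position as its rank.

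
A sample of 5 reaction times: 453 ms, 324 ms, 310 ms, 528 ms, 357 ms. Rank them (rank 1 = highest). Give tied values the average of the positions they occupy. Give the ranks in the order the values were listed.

2, 4, 5, 1, 3

Sorted (descending): 528, 453, 357, 324, 310
No ties — each value takes its position as its rank.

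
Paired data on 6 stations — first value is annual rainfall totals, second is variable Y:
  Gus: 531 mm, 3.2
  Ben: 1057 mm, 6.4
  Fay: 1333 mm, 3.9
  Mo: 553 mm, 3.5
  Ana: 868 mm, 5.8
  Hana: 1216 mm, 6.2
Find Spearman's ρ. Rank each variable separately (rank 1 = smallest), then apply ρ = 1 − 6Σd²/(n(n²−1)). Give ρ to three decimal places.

0.600

Ranks of variable 1: 1, 4, 6, 2, 3, 5
Ranks of variable 2: 1, 6, 3, 2, 4, 5
d = r₁ − r₂: 0, -2, 3, 0, -1, 0
d²: 0, 4, 9, 0, 1, 0; Σd² = 14
ρ = 1 − 6·14/(6·35) = 1 − 84/210 = 0.600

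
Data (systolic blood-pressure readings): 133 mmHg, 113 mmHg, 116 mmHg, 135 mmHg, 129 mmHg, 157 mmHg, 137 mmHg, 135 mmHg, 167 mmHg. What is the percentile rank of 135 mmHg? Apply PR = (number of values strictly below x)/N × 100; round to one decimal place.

N = 9.
Strictly below 135: 4. Equal to 135: 2.
PR = 4/9 × 100 = 44.4

44.4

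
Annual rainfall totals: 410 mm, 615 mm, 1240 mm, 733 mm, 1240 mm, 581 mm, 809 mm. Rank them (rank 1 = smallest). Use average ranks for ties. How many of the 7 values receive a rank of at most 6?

5

Sorted (ascending): 410, 581, 615, 733, 809, 1240, 1240
The 2 values of 1240 occupy positions 6–7 → average rank (6+7)/2 = 6.5.
Ranks ≤ 6: {1, 2, 3, 4, 5} → 5 values.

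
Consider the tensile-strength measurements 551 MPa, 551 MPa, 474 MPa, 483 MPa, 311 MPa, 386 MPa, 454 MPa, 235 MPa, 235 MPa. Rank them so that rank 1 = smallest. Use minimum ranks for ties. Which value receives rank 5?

Sorted (ascending): 235, 235, 311, 386, 454, 474, 483, 551, 551
The 2 values of 235 occupy positions 1–2 → each gets rank 1.
The 2 values of 551 occupy positions 8–9 → each gets rank 8.
Rank 5 → value 454.

454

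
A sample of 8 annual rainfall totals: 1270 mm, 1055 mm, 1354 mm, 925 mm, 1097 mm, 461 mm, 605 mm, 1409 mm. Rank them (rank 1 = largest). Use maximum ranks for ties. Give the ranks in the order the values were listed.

3, 5, 2, 6, 4, 8, 7, 1

Sorted (descending): 1409, 1354, 1270, 1097, 1055, 925, 605, 461
No ties — each value takes its position as its rank.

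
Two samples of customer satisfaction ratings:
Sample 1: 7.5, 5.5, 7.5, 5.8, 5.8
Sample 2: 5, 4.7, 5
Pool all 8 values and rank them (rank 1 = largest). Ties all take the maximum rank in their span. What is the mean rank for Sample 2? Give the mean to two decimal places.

Sorted (descending): 7.5, 7.5, 5.8, 5.8, 5.5, 5, 5, 4.7
The 2 values of 7.5 occupy positions 1–2 → each gets rank 2.
The 2 values of 5.8 occupy positions 3–4 → each gets rank 4.
The 2 values of 5 occupy positions 6–7 → each gets rank 7.
Sample 2 values → pooled ranks: 5→7, 4.7→8, 5→7
Mean rank = (7 + 8 + 7) / 3 = 7.33

7.33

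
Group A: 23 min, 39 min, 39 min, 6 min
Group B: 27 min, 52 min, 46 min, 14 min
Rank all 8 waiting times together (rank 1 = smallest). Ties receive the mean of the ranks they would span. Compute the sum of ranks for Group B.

Sorted (ascending): 6, 14, 23, 27, 39, 39, 46, 52
The 2 values of 39 occupy positions 5–6 → average rank (5+6)/2 = 5.5.
Group B values → pooled ranks: 27→4, 52→8, 46→7, 14→2
Rank sum = 4 + 8 + 7 + 2 = 21

21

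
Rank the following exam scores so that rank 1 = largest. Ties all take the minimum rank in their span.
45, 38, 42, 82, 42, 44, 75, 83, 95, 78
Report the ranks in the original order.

Sorted (descending): 95, 83, 82, 78, 75, 45, 44, 42, 42, 38
The 2 values of 42 occupy positions 8–9 → each gets rank 8.

6, 10, 8, 3, 8, 7, 5, 2, 1, 4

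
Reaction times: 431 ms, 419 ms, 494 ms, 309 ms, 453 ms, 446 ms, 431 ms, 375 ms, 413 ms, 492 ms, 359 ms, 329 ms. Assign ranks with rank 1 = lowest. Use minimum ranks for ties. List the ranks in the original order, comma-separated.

7, 6, 12, 1, 10, 9, 7, 4, 5, 11, 3, 2

Sorted (ascending): 309, 329, 359, 375, 413, 419, 431, 431, 446, 453, 492, 494
The 2 values of 431 occupy positions 7–8 → each gets rank 7.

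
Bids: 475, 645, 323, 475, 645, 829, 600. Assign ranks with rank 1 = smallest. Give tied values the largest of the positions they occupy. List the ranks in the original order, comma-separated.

3, 6, 1, 3, 6, 7, 4

Sorted (ascending): 323, 475, 475, 600, 645, 645, 829
The 2 values of 475 occupy positions 2–3 → each gets rank 3.
The 2 values of 645 occupy positions 5–6 → each gets rank 6.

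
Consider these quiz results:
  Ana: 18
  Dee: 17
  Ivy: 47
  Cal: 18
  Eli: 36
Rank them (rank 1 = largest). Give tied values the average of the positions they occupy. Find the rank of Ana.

3.5

Sorted (descending): 47, 36, 18, 18, 17
The 2 values of 18 occupy positions 3–4 → average rank (3+4)/2 = 3.5.
Ana has value 18 → rank 3.5.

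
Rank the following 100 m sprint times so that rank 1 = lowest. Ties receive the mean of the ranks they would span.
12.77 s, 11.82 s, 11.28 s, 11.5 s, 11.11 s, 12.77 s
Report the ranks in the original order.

5.5, 4, 2, 3, 1, 5.5

Sorted (ascending): 11.11, 11.28, 11.5, 11.82, 12.77, 12.77
The 2 values of 12.77 occupy positions 5–6 → average rank (5+6)/2 = 5.5.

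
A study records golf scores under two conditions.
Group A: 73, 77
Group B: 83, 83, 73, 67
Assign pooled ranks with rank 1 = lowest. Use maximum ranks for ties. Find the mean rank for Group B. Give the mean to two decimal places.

Sorted (ascending): 67, 73, 73, 77, 83, 83
The 2 values of 73 occupy positions 2–3 → each gets rank 3.
The 2 values of 83 occupy positions 5–6 → each gets rank 6.
Group B values → pooled ranks: 83→6, 83→6, 73→3, 67→1
Mean rank = (6 + 6 + 3 + 1) / 4 = 4.00

4.00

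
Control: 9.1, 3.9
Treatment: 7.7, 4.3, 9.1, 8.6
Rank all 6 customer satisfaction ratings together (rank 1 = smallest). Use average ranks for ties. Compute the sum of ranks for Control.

Sorted (ascending): 3.9, 4.3, 7.7, 8.6, 9.1, 9.1
The 2 values of 9.1 occupy positions 5–6 → average rank (5+6)/2 = 5.5.
Control values → pooled ranks: 9.1→5.5, 3.9→1
Rank sum = 5.5 + 1 = 6.5

6.5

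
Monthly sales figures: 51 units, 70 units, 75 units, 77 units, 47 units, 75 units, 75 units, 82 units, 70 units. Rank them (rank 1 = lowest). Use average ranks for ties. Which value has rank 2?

Sorted (ascending): 47, 51, 70, 70, 75, 75, 75, 77, 82
The 2 values of 70 occupy positions 3–4 → average rank (3+4)/2 = 3.5.
The 3 values of 75 occupy positions 5–7 → average rank 6.
Rank 2 → value 51.

51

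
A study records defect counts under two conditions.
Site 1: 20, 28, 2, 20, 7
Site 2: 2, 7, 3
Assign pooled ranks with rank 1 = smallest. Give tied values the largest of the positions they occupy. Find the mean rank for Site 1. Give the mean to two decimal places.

5.80

Sorted (ascending): 2, 2, 3, 7, 7, 20, 20, 28
The 2 values of 2 occupy positions 1–2 → each gets rank 2.
The 2 values of 7 occupy positions 4–5 → each gets rank 5.
The 2 values of 20 occupy positions 6–7 → each gets rank 7.
Site 1 values → pooled ranks: 20→7, 28→8, 2→2, 20→7, 7→5
Mean rank = (7 + 8 + 2 + 7 + 5) / 5 = 5.80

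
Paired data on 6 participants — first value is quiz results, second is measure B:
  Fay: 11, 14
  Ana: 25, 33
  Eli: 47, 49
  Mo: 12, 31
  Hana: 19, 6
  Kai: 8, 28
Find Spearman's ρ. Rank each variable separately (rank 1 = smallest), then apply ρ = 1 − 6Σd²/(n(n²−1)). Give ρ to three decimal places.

0.600

Ranks of variable 1: 2, 5, 6, 3, 4, 1
Ranks of variable 2: 2, 5, 6, 4, 1, 3
d = r₁ − r₂: 0, 0, 0, -1, 3, -2
d²: 0, 0, 0, 1, 9, 4; Σd² = 14
ρ = 1 − 6·14/(6·35) = 1 − 84/210 = 0.600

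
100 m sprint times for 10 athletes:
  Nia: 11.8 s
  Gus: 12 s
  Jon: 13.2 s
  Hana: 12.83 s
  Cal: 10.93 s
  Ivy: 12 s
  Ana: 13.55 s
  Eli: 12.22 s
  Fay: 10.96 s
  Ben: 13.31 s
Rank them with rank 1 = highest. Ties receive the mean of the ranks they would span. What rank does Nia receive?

8

Sorted (descending): 13.55, 13.31, 13.2, 12.83, 12.22, 12, 12, 11.8, 10.96, 10.93
The 2 values of 12 occupy positions 6–7 → average rank (6+7)/2 = 6.5.
Nia has value 11.8 s → rank 8.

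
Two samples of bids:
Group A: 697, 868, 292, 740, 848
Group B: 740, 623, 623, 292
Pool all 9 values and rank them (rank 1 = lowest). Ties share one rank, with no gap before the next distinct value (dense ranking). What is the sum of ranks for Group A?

19

Sorted (ascending): 292, 292, 623, 623, 697, 740, 740, 848, 868
The 2 values of 292 share dense rank 1.
The 2 values of 623 share dense rank 2.
The 2 values of 740 share dense rank 4.
Remaining distinct values take the next consecutive integers.
Group A values → pooled ranks: 697→3, 868→6, 292→1, 740→4, 848→5
Rank sum = 3 + 6 + 1 + 4 + 5 = 19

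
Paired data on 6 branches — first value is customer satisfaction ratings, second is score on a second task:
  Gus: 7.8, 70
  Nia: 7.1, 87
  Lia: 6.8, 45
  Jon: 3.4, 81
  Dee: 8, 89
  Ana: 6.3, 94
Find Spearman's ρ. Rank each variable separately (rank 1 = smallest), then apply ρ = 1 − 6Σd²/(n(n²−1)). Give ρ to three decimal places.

Ranks of variable 1: 5, 4, 3, 1, 6, 2
Ranks of variable 2: 2, 4, 1, 3, 5, 6
d = r₁ − r₂: 3, 0, 2, -2, 1, -4
d²: 9, 0, 4, 4, 1, 16; Σd² = 34
ρ = 1 − 6·34/(6·35) = 1 − 204/210 = 0.029

0.029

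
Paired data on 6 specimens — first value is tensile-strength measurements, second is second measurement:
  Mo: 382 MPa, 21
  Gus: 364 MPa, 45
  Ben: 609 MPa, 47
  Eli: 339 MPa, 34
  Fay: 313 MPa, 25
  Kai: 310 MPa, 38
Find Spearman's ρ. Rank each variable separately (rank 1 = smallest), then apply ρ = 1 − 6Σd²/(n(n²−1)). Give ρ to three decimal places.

0.257

Ranks of variable 1: 5, 4, 6, 3, 2, 1
Ranks of variable 2: 1, 5, 6, 3, 2, 4
d = r₁ − r₂: 4, -1, 0, 0, 0, -3
d²: 16, 1, 0, 0, 0, 9; Σd² = 26
ρ = 1 − 6·26/(6·35) = 1 − 156/210 = 0.257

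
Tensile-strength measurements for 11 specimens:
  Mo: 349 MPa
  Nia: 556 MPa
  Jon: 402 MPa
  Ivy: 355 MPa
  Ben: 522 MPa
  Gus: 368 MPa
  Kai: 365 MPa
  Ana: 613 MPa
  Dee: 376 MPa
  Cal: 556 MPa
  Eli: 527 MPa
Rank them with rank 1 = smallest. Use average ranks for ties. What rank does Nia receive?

9.5

Sorted (ascending): 349, 355, 365, 368, 376, 402, 522, 527, 556, 556, 613
The 2 values of 556 occupy positions 9–10 → average rank (9+10)/2 = 9.5.
Nia has value 556 MPa → rank 9.5.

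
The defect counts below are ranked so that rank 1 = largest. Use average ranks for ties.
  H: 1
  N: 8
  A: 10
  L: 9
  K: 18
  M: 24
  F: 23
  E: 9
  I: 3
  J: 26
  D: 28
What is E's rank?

Sorted (descending): 28, 26, 24, 23, 18, 10, 9, 9, 8, 3, 1
The 2 values of 9 occupy positions 7–8 → average rank (7+8)/2 = 7.5.
E has value 9 → rank 7.5.

7.5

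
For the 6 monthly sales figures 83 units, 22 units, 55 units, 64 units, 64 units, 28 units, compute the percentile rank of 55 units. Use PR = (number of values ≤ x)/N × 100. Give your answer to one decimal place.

50.0

N = 6.
Strictly below 55: 2. Equal to 55: 1.
PR = 3/6 × 100 = 50.0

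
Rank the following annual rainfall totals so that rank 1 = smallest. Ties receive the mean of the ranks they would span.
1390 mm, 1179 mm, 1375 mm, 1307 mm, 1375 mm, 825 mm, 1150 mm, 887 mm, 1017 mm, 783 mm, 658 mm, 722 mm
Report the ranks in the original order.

Sorted (ascending): 658, 722, 783, 825, 887, 1017, 1150, 1179, 1307, 1375, 1375, 1390
The 2 values of 1375 occupy positions 10–11 → average rank (10+11)/2 = 10.5.

12, 8, 10.5, 9, 10.5, 4, 7, 5, 6, 3, 1, 2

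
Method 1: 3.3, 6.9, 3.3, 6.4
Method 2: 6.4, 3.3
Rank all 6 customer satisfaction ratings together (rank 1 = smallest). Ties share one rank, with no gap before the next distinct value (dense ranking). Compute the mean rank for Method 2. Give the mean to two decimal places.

1.50

Sorted (ascending): 3.3, 3.3, 3.3, 6.4, 6.4, 6.9
The 3 values of 3.3 share dense rank 1.
The 2 values of 6.4 share dense rank 2.
Remaining distinct values take the next consecutive integers.
Method 2 values → pooled ranks: 6.4→2, 3.3→1
Mean rank = (2 + 1) / 2 = 1.50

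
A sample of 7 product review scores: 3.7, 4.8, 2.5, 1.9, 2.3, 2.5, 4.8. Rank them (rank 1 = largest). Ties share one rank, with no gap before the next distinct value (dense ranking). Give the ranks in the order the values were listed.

Sorted (descending): 4.8, 4.8, 3.7, 2.5, 2.5, 2.3, 1.9
The 2 values of 4.8 share dense rank 1.
The 2 values of 2.5 share dense rank 3.
Remaining distinct values take the next consecutive integers.

2, 1, 3, 5, 4, 3, 1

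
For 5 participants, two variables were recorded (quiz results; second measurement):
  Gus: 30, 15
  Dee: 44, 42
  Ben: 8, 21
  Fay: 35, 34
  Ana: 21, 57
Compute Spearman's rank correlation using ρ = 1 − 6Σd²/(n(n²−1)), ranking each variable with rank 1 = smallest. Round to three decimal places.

Ranks of variable 1: 3, 5, 1, 4, 2
Ranks of variable 2: 1, 4, 2, 3, 5
d = r₁ − r₂: 2, 1, -1, 1, -3
d²: 4, 1, 1, 1, 9; Σd² = 16
ρ = 1 − 6·16/(5·24) = 1 − 96/120 = 0.200

0.200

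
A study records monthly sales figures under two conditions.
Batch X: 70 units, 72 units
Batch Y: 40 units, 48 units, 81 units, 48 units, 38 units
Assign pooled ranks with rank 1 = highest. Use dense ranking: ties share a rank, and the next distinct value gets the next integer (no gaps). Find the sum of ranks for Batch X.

5

Sorted (descending): 81, 72, 70, 48, 48, 40, 38
The 2 values of 48 share dense rank 4.
Remaining distinct values take the next consecutive integers.
Batch X values → pooled ranks: 70→3, 72→2
Rank sum = 3 + 2 = 5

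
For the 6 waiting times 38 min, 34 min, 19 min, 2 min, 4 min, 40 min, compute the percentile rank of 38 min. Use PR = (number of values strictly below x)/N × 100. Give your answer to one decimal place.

N = 6.
Strictly below 38: 4. Equal to 38: 1.
PR = 4/6 × 100 = 66.7

66.7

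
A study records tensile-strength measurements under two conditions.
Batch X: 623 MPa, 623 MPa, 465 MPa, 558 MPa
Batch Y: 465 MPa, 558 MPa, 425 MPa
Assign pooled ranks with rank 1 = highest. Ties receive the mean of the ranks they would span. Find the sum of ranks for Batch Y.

Sorted (descending): 623, 623, 558, 558, 465, 465, 425
The 2 values of 623 occupy positions 1–2 → average rank (1+2)/2 = 1.5.
The 2 values of 558 occupy positions 3–4 → average rank (3+4)/2 = 3.5.
The 2 values of 465 occupy positions 5–6 → average rank (5+6)/2 = 5.5.
Batch Y values → pooled ranks: 465→5.5, 558→3.5, 425→7
Rank sum = 5.5 + 3.5 + 7 = 16

16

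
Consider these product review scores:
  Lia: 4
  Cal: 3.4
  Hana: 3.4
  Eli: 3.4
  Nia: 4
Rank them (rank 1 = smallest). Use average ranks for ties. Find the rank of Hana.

Sorted (ascending): 3.4, 3.4, 3.4, 4, 4
The 3 values of 3.4 occupy positions 1–3 → average rank 2.
The 2 values of 4 occupy positions 4–5 → average rank (4+5)/2 = 4.5.
Hana has value 3.4 → rank 2.

2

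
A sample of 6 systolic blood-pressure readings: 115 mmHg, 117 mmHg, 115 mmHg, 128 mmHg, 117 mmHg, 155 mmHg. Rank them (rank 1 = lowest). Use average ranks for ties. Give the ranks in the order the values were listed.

1.5, 3.5, 1.5, 5, 3.5, 6

Sorted (ascending): 115, 115, 117, 117, 128, 155
The 2 values of 115 occupy positions 1–2 → average rank (1+2)/2 = 1.5.
The 2 values of 117 occupy positions 3–4 → average rank (3+4)/2 = 3.5.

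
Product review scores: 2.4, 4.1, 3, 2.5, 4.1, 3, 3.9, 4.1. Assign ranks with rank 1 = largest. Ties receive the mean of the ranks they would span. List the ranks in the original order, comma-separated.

8, 2, 5.5, 7, 2, 5.5, 4, 2

Sorted (descending): 4.1, 4.1, 4.1, 3.9, 3, 3, 2.5, 2.4
The 3 values of 4.1 occupy positions 1–3 → average rank 2.
The 2 values of 3 occupy positions 5–6 → average rank (5+6)/2 = 5.5.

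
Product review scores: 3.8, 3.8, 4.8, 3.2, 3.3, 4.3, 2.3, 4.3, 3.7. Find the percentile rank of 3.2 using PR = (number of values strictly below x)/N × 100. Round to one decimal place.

N = 9.
Strictly below 3.2: 1. Equal to 3.2: 1.
PR = 1/9 × 100 = 11.1

11.1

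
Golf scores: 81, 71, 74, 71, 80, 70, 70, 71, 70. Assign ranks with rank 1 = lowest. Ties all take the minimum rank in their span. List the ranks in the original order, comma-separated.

Sorted (ascending): 70, 70, 70, 71, 71, 71, 74, 80, 81
The 3 values of 70 occupy positions 1–3 → each gets rank 1.
The 3 values of 71 occupy positions 4–6 → each gets rank 4.

9, 4, 7, 4, 8, 1, 1, 4, 1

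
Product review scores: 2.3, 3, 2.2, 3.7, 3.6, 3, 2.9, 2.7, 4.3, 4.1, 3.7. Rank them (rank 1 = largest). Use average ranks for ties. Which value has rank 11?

2.2

Sorted (descending): 4.3, 4.1, 3.7, 3.7, 3.6, 3, 3, 2.9, 2.7, 2.3, 2.2
The 2 values of 3.7 occupy positions 3–4 → average rank (3+4)/2 = 3.5.
The 2 values of 3 occupy positions 6–7 → average rank (6+7)/2 = 6.5.
Rank 11 → value 2.2.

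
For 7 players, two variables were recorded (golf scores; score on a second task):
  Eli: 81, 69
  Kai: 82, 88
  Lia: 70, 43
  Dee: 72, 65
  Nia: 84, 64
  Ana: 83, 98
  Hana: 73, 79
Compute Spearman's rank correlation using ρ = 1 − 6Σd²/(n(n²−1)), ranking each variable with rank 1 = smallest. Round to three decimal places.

Ranks of variable 1: 4, 5, 1, 2, 7, 6, 3
Ranks of variable 2: 4, 6, 1, 3, 2, 7, 5
d = r₁ − r₂: 0, -1, 0, -1, 5, -1, -2
d²: 0, 1, 0, 1, 25, 1, 4; Σd² = 32
ρ = 1 − 6·32/(7·48) = 1 − 192/336 = 0.429

0.429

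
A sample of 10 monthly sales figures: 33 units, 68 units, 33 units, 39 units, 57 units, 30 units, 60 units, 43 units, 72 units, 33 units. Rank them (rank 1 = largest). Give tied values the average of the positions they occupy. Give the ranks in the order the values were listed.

8, 2, 8, 6, 4, 10, 3, 5, 1, 8

Sorted (descending): 72, 68, 60, 57, 43, 39, 33, 33, 33, 30
The 3 values of 33 occupy positions 7–9 → average rank 8.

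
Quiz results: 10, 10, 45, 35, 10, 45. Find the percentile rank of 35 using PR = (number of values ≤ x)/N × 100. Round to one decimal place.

N = 6.
Strictly below 35: 3. Equal to 35: 1.
PR = 4/6 × 100 = 66.7

66.7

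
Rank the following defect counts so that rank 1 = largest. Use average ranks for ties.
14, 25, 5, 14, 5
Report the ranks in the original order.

2.5, 1, 4.5, 2.5, 4.5

Sorted (descending): 25, 14, 14, 5, 5
The 2 values of 14 occupy positions 2–3 → average rank (2+3)/2 = 2.5.
The 2 values of 5 occupy positions 4–5 → average rank (4+5)/2 = 4.5.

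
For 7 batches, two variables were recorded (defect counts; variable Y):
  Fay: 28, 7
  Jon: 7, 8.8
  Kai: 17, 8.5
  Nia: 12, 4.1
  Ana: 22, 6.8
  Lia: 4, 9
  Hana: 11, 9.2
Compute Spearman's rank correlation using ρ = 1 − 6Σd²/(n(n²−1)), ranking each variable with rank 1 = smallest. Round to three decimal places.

-0.643

Ranks of variable 1: 7, 2, 5, 4, 6, 1, 3
Ranks of variable 2: 3, 5, 4, 1, 2, 6, 7
d = r₁ − r₂: 4, -3, 1, 3, 4, -5, -4
d²: 16, 9, 1, 9, 16, 25, 16; Σd² = 92
ρ = 1 − 6·92/(7·48) = 1 − 552/336 = -0.643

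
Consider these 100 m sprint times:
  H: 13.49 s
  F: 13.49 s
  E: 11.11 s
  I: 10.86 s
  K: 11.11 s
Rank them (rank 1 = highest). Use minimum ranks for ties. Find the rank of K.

3

Sorted (descending): 13.49, 13.49, 11.11, 11.11, 10.86
The 2 values of 13.49 occupy positions 1–2 → each gets rank 1.
The 2 values of 11.11 occupy positions 3–4 → each gets rank 3.
K has value 11.11 s → rank 3.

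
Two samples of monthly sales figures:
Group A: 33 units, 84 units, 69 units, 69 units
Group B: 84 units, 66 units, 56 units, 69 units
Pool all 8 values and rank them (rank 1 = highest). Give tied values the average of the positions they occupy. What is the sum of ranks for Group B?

18.5

Sorted (descending): 84, 84, 69, 69, 69, 66, 56, 33
The 2 values of 84 occupy positions 1–2 → average rank (1+2)/2 = 1.5.
The 3 values of 69 occupy positions 3–5 → average rank 4.
Group B values → pooled ranks: 84→1.5, 66→6, 56→7, 69→4
Rank sum = 1.5 + 6 + 7 + 4 = 18.5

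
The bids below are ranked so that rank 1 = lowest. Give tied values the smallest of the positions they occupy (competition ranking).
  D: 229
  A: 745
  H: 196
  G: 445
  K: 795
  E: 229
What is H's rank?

1

Sorted (ascending): 196, 229, 229, 445, 745, 795
The 2 values of 229 occupy positions 2–3 → each gets rank 2.
H has value 196 → rank 1.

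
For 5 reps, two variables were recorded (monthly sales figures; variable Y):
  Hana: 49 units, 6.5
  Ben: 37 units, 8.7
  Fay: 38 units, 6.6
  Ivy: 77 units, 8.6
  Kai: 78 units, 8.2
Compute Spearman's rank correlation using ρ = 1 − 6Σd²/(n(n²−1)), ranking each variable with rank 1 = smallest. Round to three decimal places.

-0.200

Ranks of variable 1: 3, 1, 2, 4, 5
Ranks of variable 2: 1, 5, 2, 4, 3
d = r₁ − r₂: 2, -4, 0, 0, 2
d²: 4, 16, 0, 0, 4; Σd² = 24
ρ = 1 − 6·24/(5·24) = 1 − 144/120 = -0.200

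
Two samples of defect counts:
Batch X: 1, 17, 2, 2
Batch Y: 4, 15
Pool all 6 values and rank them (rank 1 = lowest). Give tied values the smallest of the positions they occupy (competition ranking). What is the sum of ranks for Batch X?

11

Sorted (ascending): 1, 2, 2, 4, 15, 17
The 2 values of 2 occupy positions 2–3 → each gets rank 2.
Batch X values → pooled ranks: 1→1, 17→6, 2→2, 2→2
Rank sum = 1 + 6 + 2 + 2 = 11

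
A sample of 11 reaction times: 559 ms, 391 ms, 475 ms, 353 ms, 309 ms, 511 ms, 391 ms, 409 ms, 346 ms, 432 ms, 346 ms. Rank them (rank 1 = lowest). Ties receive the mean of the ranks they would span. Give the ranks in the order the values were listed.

Sorted (ascending): 309, 346, 346, 353, 391, 391, 409, 432, 475, 511, 559
The 2 values of 346 occupy positions 2–3 → average rank (2+3)/2 = 2.5.
The 2 values of 391 occupy positions 5–6 → average rank (5+6)/2 = 5.5.

11, 5.5, 9, 4, 1, 10, 5.5, 7, 2.5, 8, 2.5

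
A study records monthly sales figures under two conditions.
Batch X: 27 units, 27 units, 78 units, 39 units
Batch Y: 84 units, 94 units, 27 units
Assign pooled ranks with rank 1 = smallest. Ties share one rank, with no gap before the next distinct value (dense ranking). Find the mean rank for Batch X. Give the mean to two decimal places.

Sorted (ascending): 27, 27, 27, 39, 78, 84, 94
The 3 values of 27 share dense rank 1.
Remaining distinct values take the next consecutive integers.
Batch X values → pooled ranks: 27→1, 27→1, 78→3, 39→2
Mean rank = (1 + 1 + 3 + 2) / 4 = 1.75

1.75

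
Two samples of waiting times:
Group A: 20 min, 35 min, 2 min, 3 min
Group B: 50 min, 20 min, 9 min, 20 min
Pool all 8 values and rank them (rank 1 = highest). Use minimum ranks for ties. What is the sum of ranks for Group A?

Sorted (descending): 50, 35, 20, 20, 20, 9, 3, 2
The 3 values of 20 occupy positions 3–5 → each gets rank 3.
Group A values → pooled ranks: 20→3, 35→2, 2→8, 3→7
Rank sum = 3 + 2 + 8 + 7 = 20

20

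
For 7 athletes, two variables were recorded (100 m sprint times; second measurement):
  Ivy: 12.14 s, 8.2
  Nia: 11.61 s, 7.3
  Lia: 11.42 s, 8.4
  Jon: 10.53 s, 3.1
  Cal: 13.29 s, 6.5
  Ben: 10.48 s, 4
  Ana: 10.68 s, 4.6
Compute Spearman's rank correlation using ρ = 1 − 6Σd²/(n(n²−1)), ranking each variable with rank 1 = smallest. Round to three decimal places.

0.643

Ranks of variable 1: 6, 5, 4, 2, 7, 1, 3
Ranks of variable 2: 6, 5, 7, 1, 4, 2, 3
d = r₁ − r₂: 0, 0, -3, 1, 3, -1, 0
d²: 0, 0, 9, 1, 9, 1, 0; Σd² = 20
ρ = 1 − 6·20/(7·48) = 1 − 120/336 = 0.643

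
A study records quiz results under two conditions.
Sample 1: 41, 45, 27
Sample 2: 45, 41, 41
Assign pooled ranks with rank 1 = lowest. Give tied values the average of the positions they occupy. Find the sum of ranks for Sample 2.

11.5

Sorted (ascending): 27, 41, 41, 41, 45, 45
The 3 values of 41 occupy positions 2–4 → average rank 3.
The 2 values of 45 occupy positions 5–6 → average rank (5+6)/2 = 5.5.
Sample 2 values → pooled ranks: 45→5.5, 41→3, 41→3
Rank sum = 5.5 + 3 + 3 = 11.5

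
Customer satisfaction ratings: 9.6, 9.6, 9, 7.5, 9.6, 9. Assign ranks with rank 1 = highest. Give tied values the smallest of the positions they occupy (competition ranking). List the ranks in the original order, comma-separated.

Sorted (descending): 9.6, 9.6, 9.6, 9, 9, 7.5
The 3 values of 9.6 occupy positions 1–3 → each gets rank 1.
The 2 values of 9 occupy positions 4–5 → each gets rank 4.

1, 1, 4, 6, 1, 4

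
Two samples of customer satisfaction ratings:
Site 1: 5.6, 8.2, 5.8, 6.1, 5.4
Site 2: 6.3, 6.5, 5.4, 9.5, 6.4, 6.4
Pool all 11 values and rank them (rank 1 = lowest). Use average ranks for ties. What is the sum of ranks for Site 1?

23.5

Sorted (ascending): 5.4, 5.4, 5.6, 5.8, 6.1, 6.3, 6.4, 6.4, 6.5, 8.2, 9.5
The 2 values of 5.4 occupy positions 1–2 → average rank (1+2)/2 = 1.5.
The 2 values of 6.4 occupy positions 7–8 → average rank (7+8)/2 = 7.5.
Site 1 values → pooled ranks: 5.6→3, 8.2→10, 5.8→4, 6.1→5, 5.4→1.5
Rank sum = 3 + 10 + 4 + 5 + 1.5 = 23.5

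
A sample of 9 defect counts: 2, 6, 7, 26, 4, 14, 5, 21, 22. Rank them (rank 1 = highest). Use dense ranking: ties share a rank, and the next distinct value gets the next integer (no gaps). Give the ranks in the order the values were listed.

9, 6, 5, 1, 8, 4, 7, 3, 2

Sorted (descending): 26, 22, 21, 14, 7, 6, 5, 4, 2
No ties — each value takes its position as its rank.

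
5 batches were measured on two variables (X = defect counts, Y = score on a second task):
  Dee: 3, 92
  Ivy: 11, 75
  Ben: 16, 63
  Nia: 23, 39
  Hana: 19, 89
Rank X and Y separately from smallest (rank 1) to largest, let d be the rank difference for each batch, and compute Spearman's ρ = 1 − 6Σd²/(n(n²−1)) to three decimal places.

-0.700

Ranks of variable 1: 1, 2, 3, 5, 4
Ranks of variable 2: 5, 3, 2, 1, 4
d = r₁ − r₂: -4, -1, 1, 4, 0
d²: 16, 1, 1, 16, 0; Σd² = 34
ρ = 1 − 6·34/(5·24) = 1 − 204/120 = -0.700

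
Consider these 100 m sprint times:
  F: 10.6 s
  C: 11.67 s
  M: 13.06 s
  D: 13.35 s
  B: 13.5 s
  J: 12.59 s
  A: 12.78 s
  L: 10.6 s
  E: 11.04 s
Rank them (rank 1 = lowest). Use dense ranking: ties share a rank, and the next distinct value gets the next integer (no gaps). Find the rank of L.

1

Sorted (ascending): 10.6, 10.6, 11.04, 11.67, 12.59, 12.78, 13.06, 13.35, 13.5
The 2 values of 10.6 share dense rank 1.
Remaining distinct values take the next consecutive integers.
L has value 10.6 s → rank 1.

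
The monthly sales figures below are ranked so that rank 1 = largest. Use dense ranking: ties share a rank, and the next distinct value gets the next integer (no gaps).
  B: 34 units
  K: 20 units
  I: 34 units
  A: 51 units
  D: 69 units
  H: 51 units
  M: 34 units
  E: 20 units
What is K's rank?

Sorted (descending): 69, 51, 51, 34, 34, 34, 20, 20
The 2 values of 51 share dense rank 2.
The 3 values of 34 share dense rank 3.
The 2 values of 20 share dense rank 4.
Remaining distinct values take the next consecutive integers.
K has value 20 units → rank 4.

4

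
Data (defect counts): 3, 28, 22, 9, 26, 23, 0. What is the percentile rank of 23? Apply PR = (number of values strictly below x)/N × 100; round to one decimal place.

57.1

N = 7.
Strictly below 23: 4. Equal to 23: 1.
PR = 4/7 × 100 = 57.1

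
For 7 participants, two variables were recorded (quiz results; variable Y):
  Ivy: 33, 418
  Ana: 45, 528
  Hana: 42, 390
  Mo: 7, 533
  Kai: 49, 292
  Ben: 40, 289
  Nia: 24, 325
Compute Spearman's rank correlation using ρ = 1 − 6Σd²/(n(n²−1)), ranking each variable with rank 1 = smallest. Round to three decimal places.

Ranks of variable 1: 3, 6, 5, 1, 7, 4, 2
Ranks of variable 2: 5, 6, 4, 7, 2, 1, 3
d = r₁ − r₂: -2, 0, 1, -6, 5, 3, -1
d²: 4, 0, 1, 36, 25, 9, 1; Σd² = 76
ρ = 1 − 6·76/(7·48) = 1 − 456/336 = -0.357

-0.357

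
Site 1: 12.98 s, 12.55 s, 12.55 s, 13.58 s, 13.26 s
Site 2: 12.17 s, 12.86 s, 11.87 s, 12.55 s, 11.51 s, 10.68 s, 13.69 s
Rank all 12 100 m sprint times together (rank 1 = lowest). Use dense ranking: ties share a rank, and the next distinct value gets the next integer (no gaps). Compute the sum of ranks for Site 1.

Sorted (ascending): 10.68, 11.51, 11.87, 12.17, 12.55, 12.55, 12.55, 12.86, 12.98, 13.26, 13.58, 13.69
The 3 values of 12.55 share dense rank 5.
Remaining distinct values take the next consecutive integers.
Site 1 values → pooled ranks: 12.98→7, 12.55→5, 12.55→5, 13.58→9, 13.26→8
Rank sum = 7 + 5 + 5 + 9 + 8 = 34

34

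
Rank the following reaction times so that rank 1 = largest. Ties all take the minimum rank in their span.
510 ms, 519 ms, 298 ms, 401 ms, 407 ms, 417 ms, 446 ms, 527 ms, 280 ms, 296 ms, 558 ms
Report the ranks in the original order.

4, 3, 9, 8, 7, 6, 5, 2, 11, 10, 1

Sorted (descending): 558, 527, 519, 510, 446, 417, 407, 401, 298, 296, 280
No ties — each value takes its position as its rank.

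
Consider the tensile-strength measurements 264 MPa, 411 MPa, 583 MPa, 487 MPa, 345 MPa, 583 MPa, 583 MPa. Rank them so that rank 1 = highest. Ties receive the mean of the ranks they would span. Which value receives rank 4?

Sorted (descending): 583, 583, 583, 487, 411, 345, 264
The 3 values of 583 occupy positions 1–3 → average rank 2.
Rank 4 → value 487.

487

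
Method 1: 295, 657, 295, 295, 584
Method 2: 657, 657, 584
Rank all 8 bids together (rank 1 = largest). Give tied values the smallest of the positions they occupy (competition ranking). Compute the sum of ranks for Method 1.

23

Sorted (descending): 657, 657, 657, 584, 584, 295, 295, 295
The 3 values of 657 occupy positions 1–3 → each gets rank 1.
The 2 values of 584 occupy positions 4–5 → each gets rank 4.
The 3 values of 295 occupy positions 6–8 → each gets rank 6.
Method 1 values → pooled ranks: 295→6, 657→1, 295→6, 295→6, 584→4
Rank sum = 6 + 1 + 6 + 6 + 4 = 23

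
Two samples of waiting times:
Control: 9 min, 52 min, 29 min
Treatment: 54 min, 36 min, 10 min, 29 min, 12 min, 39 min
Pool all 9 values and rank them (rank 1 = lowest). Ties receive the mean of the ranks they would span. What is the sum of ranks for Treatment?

Sorted (ascending): 9, 10, 12, 29, 29, 36, 39, 52, 54
The 2 values of 29 occupy positions 4–5 → average rank (4+5)/2 = 4.5.
Treatment values → pooled ranks: 54→9, 36→6, 10→2, 29→4.5, 12→3, 39→7
Rank sum = 9 + 6 + 2 + 4.5 + 3 + 7 = 31.5

31.5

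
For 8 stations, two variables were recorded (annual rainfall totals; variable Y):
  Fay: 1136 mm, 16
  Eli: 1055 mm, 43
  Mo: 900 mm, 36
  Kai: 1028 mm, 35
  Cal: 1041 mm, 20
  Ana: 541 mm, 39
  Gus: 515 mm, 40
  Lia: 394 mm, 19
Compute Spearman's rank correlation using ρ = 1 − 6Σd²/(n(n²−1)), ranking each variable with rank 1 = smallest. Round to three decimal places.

Ranks of variable 1: 8, 7, 4, 5, 6, 3, 2, 1
Ranks of variable 2: 1, 8, 5, 4, 3, 6, 7, 2
d = r₁ − r₂: 7, -1, -1, 1, 3, -3, -5, -1
d²: 49, 1, 1, 1, 9, 9, 25, 1; Σd² = 96
ρ = 1 − 6·96/(8·63) = 1 − 576/504 = -0.143

-0.143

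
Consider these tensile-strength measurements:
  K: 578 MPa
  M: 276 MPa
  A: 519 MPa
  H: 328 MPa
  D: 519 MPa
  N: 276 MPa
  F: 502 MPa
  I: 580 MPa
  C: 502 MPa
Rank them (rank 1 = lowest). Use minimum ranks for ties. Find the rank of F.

Sorted (ascending): 276, 276, 328, 502, 502, 519, 519, 578, 580
The 2 values of 276 occupy positions 1–2 → each gets rank 1.
The 2 values of 502 occupy positions 4–5 → each gets rank 4.
The 2 values of 519 occupy positions 6–7 → each gets rank 6.
F has value 502 MPa → rank 4.

4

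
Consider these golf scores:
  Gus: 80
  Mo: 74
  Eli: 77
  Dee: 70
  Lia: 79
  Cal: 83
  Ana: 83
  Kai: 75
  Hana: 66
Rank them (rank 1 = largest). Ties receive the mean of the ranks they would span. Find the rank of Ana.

1.5

Sorted (descending): 83, 83, 80, 79, 77, 75, 74, 70, 66
The 2 values of 83 occupy positions 1–2 → average rank (1+2)/2 = 1.5.
Ana has value 83 → rank 1.5.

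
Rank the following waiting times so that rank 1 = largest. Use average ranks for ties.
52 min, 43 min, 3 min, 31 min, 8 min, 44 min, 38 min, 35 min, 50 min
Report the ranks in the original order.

1, 4, 9, 7, 8, 3, 5, 6, 2

Sorted (descending): 52, 50, 44, 43, 38, 35, 31, 8, 3
No ties — each value takes its position as its rank.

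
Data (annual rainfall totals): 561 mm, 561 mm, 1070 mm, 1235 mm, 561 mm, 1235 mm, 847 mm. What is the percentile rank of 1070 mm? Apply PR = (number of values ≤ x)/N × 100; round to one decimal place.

N = 7.
Strictly below 1070: 4. Equal to 1070: 1.
PR = 5/7 × 100 = 71.4

71.4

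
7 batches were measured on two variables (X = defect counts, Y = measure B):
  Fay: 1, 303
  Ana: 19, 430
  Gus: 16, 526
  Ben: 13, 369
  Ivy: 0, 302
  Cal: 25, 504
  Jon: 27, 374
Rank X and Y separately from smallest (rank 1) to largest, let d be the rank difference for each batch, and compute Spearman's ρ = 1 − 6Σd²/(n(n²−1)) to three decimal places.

0.679

Ranks of variable 1: 2, 5, 4, 3, 1, 6, 7
Ranks of variable 2: 2, 5, 7, 3, 1, 6, 4
d = r₁ − r₂: 0, 0, -3, 0, 0, 0, 3
d²: 0, 0, 9, 0, 0, 0, 9; Σd² = 18
ρ = 1 − 6·18/(7·48) = 1 − 108/336 = 0.679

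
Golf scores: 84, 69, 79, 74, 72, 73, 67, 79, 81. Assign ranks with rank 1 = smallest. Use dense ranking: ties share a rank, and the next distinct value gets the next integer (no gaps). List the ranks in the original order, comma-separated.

8, 2, 6, 5, 3, 4, 1, 6, 7

Sorted (ascending): 67, 69, 72, 73, 74, 79, 79, 81, 84
The 2 values of 79 share dense rank 6.
Remaining distinct values take the next consecutive integers.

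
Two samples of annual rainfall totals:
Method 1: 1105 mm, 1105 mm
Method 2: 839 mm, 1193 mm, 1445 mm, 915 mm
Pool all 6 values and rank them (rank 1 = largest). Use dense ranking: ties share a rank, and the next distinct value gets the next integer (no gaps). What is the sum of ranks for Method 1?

Sorted (descending): 1445, 1193, 1105, 1105, 915, 839
The 2 values of 1105 share dense rank 3.
Remaining distinct values take the next consecutive integers.
Method 1 values → pooled ranks: 1105→3, 1105→3
Rank sum = 3 + 3 = 6

6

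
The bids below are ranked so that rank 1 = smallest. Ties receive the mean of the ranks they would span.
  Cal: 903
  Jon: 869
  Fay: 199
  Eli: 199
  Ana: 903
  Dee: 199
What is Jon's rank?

4

Sorted (ascending): 199, 199, 199, 869, 903, 903
The 3 values of 199 occupy positions 1–3 → average rank 2.
The 2 values of 903 occupy positions 5–6 → average rank (5+6)/2 = 5.5.
Jon has value 869 → rank 4.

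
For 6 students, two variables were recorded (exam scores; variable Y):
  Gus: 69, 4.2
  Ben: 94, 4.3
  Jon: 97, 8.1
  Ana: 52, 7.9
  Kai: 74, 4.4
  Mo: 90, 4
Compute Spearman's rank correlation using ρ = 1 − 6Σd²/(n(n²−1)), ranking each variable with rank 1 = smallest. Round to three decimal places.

0.143

Ranks of variable 1: 2, 5, 6, 1, 3, 4
Ranks of variable 2: 2, 3, 6, 5, 4, 1
d = r₁ − r₂: 0, 2, 0, -4, -1, 3
d²: 0, 4, 0, 16, 1, 9; Σd² = 30
ρ = 1 − 6·30/(6·35) = 1 − 180/210 = 0.143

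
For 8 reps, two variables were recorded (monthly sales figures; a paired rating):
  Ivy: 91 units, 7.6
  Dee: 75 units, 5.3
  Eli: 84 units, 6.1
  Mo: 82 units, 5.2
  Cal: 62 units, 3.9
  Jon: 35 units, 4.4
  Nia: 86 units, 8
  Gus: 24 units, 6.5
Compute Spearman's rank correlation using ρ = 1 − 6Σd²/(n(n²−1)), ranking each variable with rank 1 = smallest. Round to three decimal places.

Ranks of variable 1: 8, 4, 6, 5, 3, 2, 7, 1
Ranks of variable 2: 7, 4, 5, 3, 1, 2, 8, 6
d = r₁ − r₂: 1, 0, 1, 2, 2, 0, -1, -5
d²: 1, 0, 1, 4, 4, 0, 1, 25; Σd² = 36
ρ = 1 − 6·36/(8·63) = 1 − 216/504 = 0.571

0.571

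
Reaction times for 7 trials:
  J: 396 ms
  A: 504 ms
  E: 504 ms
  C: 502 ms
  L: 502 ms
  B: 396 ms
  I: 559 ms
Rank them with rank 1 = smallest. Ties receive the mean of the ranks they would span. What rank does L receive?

3.5

Sorted (ascending): 396, 396, 502, 502, 504, 504, 559
The 2 values of 396 occupy positions 1–2 → average rank (1+2)/2 = 1.5.
The 2 values of 502 occupy positions 3–4 → average rank (3+4)/2 = 3.5.
The 2 values of 504 occupy positions 5–6 → average rank (5+6)/2 = 5.5.
L has value 502 ms → rank 3.5.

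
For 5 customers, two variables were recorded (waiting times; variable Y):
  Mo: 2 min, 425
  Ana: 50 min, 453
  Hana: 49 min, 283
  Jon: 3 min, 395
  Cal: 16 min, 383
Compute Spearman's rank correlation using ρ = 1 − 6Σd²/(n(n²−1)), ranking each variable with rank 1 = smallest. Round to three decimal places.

0.000

Ranks of variable 1: 1, 5, 4, 2, 3
Ranks of variable 2: 4, 5, 1, 3, 2
d = r₁ − r₂: -3, 0, 3, -1, 1
d²: 9, 0, 9, 1, 1; Σd² = 20
ρ = 1 − 6·20/(5·24) = 1 − 120/120 = 0.000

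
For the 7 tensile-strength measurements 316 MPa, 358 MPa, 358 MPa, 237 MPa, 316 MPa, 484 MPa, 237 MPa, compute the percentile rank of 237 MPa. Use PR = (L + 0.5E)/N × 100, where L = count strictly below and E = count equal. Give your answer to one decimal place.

14.3

N = 7.
Strictly below 237: 0. Equal to 237: 2.
PR = (0 + 0.5·2)/7 × 100 = 14.3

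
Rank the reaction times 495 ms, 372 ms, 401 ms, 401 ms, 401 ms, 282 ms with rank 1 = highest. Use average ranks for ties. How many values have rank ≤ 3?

Sorted (descending): 495, 401, 401, 401, 372, 282
The 3 values of 401 occupy positions 2–4 → average rank 3.
Ranks ≤ 3: {1, 3, 3, 3} → 4 values.

4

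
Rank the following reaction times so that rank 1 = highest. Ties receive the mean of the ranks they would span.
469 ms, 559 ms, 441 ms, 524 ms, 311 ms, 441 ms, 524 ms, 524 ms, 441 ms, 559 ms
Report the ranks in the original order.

6, 1.5, 8, 4, 10, 8, 4, 4, 8, 1.5

Sorted (descending): 559, 559, 524, 524, 524, 469, 441, 441, 441, 311
The 2 values of 559 occupy positions 1–2 → average rank (1+2)/2 = 1.5.
The 3 values of 524 occupy positions 3–5 → average rank 4.
The 3 values of 441 occupy positions 7–9 → average rank 8.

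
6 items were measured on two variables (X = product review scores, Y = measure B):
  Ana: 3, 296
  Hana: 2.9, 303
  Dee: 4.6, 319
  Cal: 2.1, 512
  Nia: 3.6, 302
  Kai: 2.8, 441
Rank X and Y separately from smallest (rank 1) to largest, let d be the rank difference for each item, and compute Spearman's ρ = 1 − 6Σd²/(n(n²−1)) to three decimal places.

Ranks of variable 1: 4, 3, 6, 1, 5, 2
Ranks of variable 2: 1, 3, 4, 6, 2, 5
d = r₁ − r₂: 3, 0, 2, -5, 3, -3
d²: 9, 0, 4, 25, 9, 9; Σd² = 56
ρ = 1 − 6·56/(6·35) = 1 − 336/210 = -0.600

-0.600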